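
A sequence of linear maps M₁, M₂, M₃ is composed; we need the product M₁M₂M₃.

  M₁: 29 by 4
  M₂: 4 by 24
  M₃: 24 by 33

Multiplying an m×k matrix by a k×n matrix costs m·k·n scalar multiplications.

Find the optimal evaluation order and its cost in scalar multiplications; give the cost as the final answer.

(M₁(M₂M₃)): cost 6996.
((M₁M₂)M₃): cost 25752.
Optimal: (M₁(M₂M₃)) with cost 6996.

6996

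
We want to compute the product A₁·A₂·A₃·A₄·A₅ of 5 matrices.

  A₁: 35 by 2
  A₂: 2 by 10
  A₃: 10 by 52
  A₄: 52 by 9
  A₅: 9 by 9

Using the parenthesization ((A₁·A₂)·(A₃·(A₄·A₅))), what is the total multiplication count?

12742

(A₁·A₂): 35×2 by 2×10 → 35×10, cost 35·2·10 = 700
(A₄·A₅): 52×9 by 9×9 → 52×9, cost 52·9·9 = 4212
(A₃·(A₄·A₅)): 10×52 by 52×9 → 10×9, cost 10·52·9 = 4680; cumulative 8892
((A₁·A₂)·(A₃·(A₄·A₅))): 35×10 by 10×9 → 35×9, cost 35·10·9 = 3150; cumulative 12742
Total: 12742 scalar multiplications.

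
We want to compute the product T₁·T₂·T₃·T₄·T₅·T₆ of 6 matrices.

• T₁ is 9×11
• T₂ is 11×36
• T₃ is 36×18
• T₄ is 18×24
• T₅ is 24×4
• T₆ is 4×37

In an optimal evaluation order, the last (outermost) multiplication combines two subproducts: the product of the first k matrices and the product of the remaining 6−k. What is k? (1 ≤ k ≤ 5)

5

Adjacent pairs: T₁T₂ = 9·11·36 = 3564; T₂T₃ = 11·36·18 = 7128; T₃T₄ = 36·18·24 = 15552; T₄T₅ = 18·24·4 = 1728; T₅T₆ = 24·4·37 = 3552.
Length 3: T₁..T₃: k=1: 0+7128+9·11·18=8910; k=2: 3564+0+9·36·18=9396 → min 8910 | T₂..T₄: k=2: 0+15552+11·36·24=25056; k=3: 7128+0+11·18·24=11880 → min 11880 | T₃..T₅: k=3: 0+1728+36·18·4=4320; k=4: 15552+0+36·24·4=19008 → min 4320 | T₄..T₆: k=4: 0+3552+18·24·37=19536; k=5: 1728+0+18·4·37=4392 → min 4392.
Length 4: T₁..T₄: k=1: 0+11880+9·11·24=14256; k=2: 3564+15552+9·36·24=26892; k=3: 8910+0+9·18·24=12798 → min 12798 | T₂..T₅: k=2: 0+4320+11·36·4=5904; k=3: 7128+1728+11·18·4=9648; k=4: 11880+0+11·24·4=12936 → min 5904 | T₃..T₆: k=3: 0+4392+36·18·37=28368; k=4: 15552+3552+36·24·37=51072; k=5: 4320+0+36·4·37=9648 → min 9648.
Length 5: T₁..T₅: k=1: 0+5904+9·11·4=6300; k=2: 3564+4320+9·36·4=9180; k=3: 8910+1728+9·18·4=11286; k=4: 12798+0+9·24·4=13662 → min 6300 | T₂..T₆: k=2: 0+9648+11·36·37=24300; k=3: 7128+4392+11·18·37=18846; k=4: 11880+3552+11·24·37=25200; k=5: 5904+0+11·4·37=7532 → min 7532.
Top-level splits: k=1: (T₁..T₁)·(T₂..T₆) → 0+7532+9·11·37 = 11195; k=2: (T₁..T₂)·(T₃..T₆) → 3564+9648+9·36·37 = 25200; k=3: (T₁..T₃)·(T₄..T₆) → 8910+4392+9·18·37 = 19296; k=4: (T₁..T₄)·(T₅..T₆) → 12798+3552+9·24·37 = 24342; k=5: (T₁..T₅)·(T₆..T₆) → 6300+0+9·4·37 = 7632.
Best split is after T₅, i.e. k = 5.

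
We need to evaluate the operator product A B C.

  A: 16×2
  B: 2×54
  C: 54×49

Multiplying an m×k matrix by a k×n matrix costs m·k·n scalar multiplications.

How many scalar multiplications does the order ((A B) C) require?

44064

(A B): 16×2 by 2×54 → 16×54, cost 16·2·54 = 1728
((A B) C): 16×54 by 54×49 → 16×49, cost 16·54·49 = 42336; cumulative 44064
Total: 44064 scalar multiplications.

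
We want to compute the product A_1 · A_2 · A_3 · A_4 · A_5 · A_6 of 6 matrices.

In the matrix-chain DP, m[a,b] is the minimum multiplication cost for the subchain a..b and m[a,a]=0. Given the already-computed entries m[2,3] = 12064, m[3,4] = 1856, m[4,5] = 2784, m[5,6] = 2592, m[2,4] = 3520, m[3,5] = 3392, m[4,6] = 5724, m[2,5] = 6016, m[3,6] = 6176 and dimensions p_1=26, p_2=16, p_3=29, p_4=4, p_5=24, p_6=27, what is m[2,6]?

m[2,6] = min over k∈[2,5] of m[2,k]+m[k+1,6]+p_{1}·p_k·p_{6}.
k=2: 0 + 6176 + 26·16·27 = 17408; k=3: 12064 + 5724 + 26·29·27 = 38146; k=4: 3520 + 2592 + 26·4·27 = 8920; k=5: 6016 + 0 + 26·24·27 = 22864.
Minimum: 8920 at k=4.

8920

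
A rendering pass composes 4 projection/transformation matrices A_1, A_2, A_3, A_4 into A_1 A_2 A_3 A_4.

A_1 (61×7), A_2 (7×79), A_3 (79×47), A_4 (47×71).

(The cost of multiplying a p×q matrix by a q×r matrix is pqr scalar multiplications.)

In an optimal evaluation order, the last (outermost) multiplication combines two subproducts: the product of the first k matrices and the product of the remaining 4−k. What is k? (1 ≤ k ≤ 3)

1

Adjacent pairs: A_1A_2 = 61·7·79 = 33733; A_2A_3 = 7·79·47 = 25991; A_3A_4 = 79·47·71 = 263623.
Length 3: A_1..A_3: k=1: 0+25991+61·7·47=46060; k=2: 33733+0+61·79·47=260226 → min 46060 | A_2..A_4: k=2: 0+263623+7·79·71=302886; k=3: 25991+0+7·47·71=49350 → min 49350.
Top-level splits: k=1: (A_1..A_1)·(A_2..A_4) → 0+49350+61·7·71 = 79667; k=2: (A_1..A_2)·(A_3..A_4) → 33733+263623+61·79·71 = 639505; k=3: (A_1..A_3)·(A_4..A_4) → 46060+0+61·47·71 = 249617.
Best split is after A_1, i.e. k = 1.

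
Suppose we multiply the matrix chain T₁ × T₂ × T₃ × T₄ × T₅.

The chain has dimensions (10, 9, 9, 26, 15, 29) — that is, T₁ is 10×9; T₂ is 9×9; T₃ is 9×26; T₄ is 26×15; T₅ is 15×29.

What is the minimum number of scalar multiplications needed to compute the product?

Adjacent pairs: T₁T₂ = 10·9·9 = 810; T₂T₃ = 9·9·26 = 2106; T₃T₄ = 9·26·15 = 3510; T₄T₅ = 26·15·29 = 11310.
Length 3: T₁..T₃: k=1: 0+2106+10·9·26=4446; k=2: 810+0+10·9·26=3150 → min 3150 | T₂..T₄: k=2: 0+3510+9·9·15=4725; k=3: 2106+0+9·26·15=5616 → min 4725 | T₃..T₅: k=3: 0+11310+9·26·29=18096; k=4: 3510+0+9·15·29=7425 → min 7425.
Length 4: T₁..T₄: k=1: 0+4725+10·9·15=6075; k=2: 810+3510+10·9·15=5670; k=3: 3150+0+10·26·15=7050 → min 5670 | T₂..T₅: k=2: 0+7425+9·9·29=9774; k=3: 2106+11310+9·26·29=20202; k=4: 4725+0+9·15·29=8640 → min 8640.
Length 5: T₁..T₅: k=1: 0+8640+10·9·29=11250; k=2: 810+7425+10·9·29=10845; k=3: 3150+11310+10·26·29=22000; k=4: 5670+0+10·15·29=10020 → min 10020.
Optimal order: (((T₁ × T₂) × (T₃ × T₄)) × T₅) with cost 10020.

10020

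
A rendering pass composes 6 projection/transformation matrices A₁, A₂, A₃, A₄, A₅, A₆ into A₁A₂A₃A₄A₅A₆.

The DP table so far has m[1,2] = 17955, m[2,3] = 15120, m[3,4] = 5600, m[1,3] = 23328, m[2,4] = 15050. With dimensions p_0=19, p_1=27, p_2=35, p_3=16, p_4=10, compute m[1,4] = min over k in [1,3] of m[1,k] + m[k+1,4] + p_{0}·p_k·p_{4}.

m[1,4] = min over k∈[1,3] of m[1,k]+m[k+1,4]+p_{0}·p_k·p_{4}.
k=1: 0 + 15050 + 19·27·10 = 20180; k=2: 17955 + 5600 + 19·35·10 = 30205; k=3: 23328 + 0 + 19·16·10 = 26368.
Minimum: 20180 at k=1.

20180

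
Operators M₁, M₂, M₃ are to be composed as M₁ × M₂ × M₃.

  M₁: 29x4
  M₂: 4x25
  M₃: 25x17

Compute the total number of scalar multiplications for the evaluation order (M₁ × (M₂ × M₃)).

3672

(M₂ × M₃): 4×25 by 25×17 → 4×17, cost 4·25·17 = 1700
(M₁ × (M₂ × M₃)): 29×4 by 4×17 → 29×17, cost 29·4·17 = 1972; cumulative 3672
Total: 3672 scalar multiplications.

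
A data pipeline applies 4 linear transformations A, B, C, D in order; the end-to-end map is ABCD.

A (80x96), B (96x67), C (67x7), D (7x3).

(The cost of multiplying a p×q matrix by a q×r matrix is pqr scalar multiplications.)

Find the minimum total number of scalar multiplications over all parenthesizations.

43743

Adjacent pairs: AB = 80·96·67 = 514560; BC = 96·67·7 = 45024; CD = 67·7·3 = 1407.
Length 3: A..C: k=1: 0+45024+80·96·7=98784; k=2: 514560+0+80·67·7=552080 → min 98784 | B..D: k=2: 0+1407+96·67·3=20703; k=3: 45024+0+96·7·3=47040 → min 20703.
Length 4: A..D: k=1: 0+20703+80·96·3=43743; k=2: 514560+1407+80·67·3=532047; k=3: 98784+0+80·7·3=100464 → min 43743.
Optimal order: (A(B(CD))) with cost 43743.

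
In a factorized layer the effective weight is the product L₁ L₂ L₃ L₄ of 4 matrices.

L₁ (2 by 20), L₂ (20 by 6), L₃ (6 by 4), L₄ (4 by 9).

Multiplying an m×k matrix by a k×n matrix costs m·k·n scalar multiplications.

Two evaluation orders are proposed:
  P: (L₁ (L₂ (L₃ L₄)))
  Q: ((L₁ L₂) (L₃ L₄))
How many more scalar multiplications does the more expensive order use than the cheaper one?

1092

Order P = (L₁ (L₂ (L₃ L₄))): (L₃ L₄): 6×4 by 4×9 → 6×9, cost 6·4·9 = 216; (L₂ (L₃ L₄)): 20×6 by 6×9 → 20×9, cost 20·6·9 = 1080; cumulative 1296; (L₁ (L₂ (L₃ L₄))): 2×20 by 20×9 → 2×9, cost 2·20·9 = 360; cumulative 1656. Total 1656.
Order Q = ((L₁ L₂) (L₃ L₄)): (L₁ L₂): 2×20 by 20×6 → 2×6, cost 2·20·6 = 240; (L₃ L₄): 6×4 by 4×9 → 6×9, cost 6·4·9 = 216; ((L₁ L₂) (L₃ L₄)): 2×6 by 6×9 → 2×9, cost 2·6·9 = 108; cumulative 564. Total 564.
Difference: |1656 − 564| = 1092.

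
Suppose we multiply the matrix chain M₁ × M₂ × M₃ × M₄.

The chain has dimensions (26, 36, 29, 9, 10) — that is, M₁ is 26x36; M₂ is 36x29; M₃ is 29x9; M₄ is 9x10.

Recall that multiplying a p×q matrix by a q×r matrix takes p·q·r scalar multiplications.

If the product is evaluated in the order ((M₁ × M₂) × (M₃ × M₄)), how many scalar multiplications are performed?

(M₁ × M₂): 26×36 by 36×29 → 26×29, cost 26·36·29 = 27144
(M₃ × M₄): 29×9 by 9×10 → 29×10, cost 29·9·10 = 2610
((M₁ × M₂) × (M₃ × M₄)): 26×29 by 29×10 → 26×10, cost 26·29·10 = 7540; cumulative 37294
Total: 37294 scalar multiplications.

37294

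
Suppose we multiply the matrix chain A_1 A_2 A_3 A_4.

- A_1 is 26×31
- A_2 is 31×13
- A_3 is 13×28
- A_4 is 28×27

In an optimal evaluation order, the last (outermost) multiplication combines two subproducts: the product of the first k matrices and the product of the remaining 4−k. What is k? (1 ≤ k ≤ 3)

2

Adjacent pairs: A_1A_2 = 26·31·13 = 10478; A_2A_3 = 31·13·28 = 11284; A_3A_4 = 13·28·27 = 9828.
Length 3: A_1..A_3: k=1: 0+11284+26·31·28=33852; k=2: 10478+0+26·13·28=19942 → min 19942 | A_2..A_4: k=2: 0+9828+31·13·27=20709; k=3: 11284+0+31·28·27=34720 → min 20709.
Top-level splits: k=1: (A_1..A_1)·(A_2..A_4) → 0+20709+26·31·27 = 42471; k=2: (A_1..A_2)·(A_3..A_4) → 10478+9828+26·13·27 = 29432; k=3: (A_1..A_3)·(A_4..A_4) → 19942+0+26·28·27 = 39598.
Best split is after A_2, i.e. k = 2.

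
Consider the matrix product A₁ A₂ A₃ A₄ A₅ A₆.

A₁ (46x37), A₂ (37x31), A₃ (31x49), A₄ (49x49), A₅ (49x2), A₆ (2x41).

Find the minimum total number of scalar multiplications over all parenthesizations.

Adjacent pairs: A₁A₂ = 46·37·31 = 52762; A₂A₃ = 37·31·49 = 56203; A₃A₄ = 31·49·49 = 74431; A₄A₅ = 49·49·2 = 4802; A₅A₆ = 49·2·41 = 4018.
Length 3: A₁..A₃: k=1: 0+56203+46·37·49=139601; k=2: 52762+0+46·31·49=122636 → min 122636 | A₂..A₄: k=2: 0+74431+37·31·49=130634; k=3: 56203+0+37·49·49=145040 → min 130634 | A₃..A₅: k=3: 0+4802+31·49·2=7840; k=4: 74431+0+31·49·2=77469 → min 7840 | A₄..A₆: k=4: 0+4018+49·49·41=102459; k=5: 4802+0+49·2·41=8820 → min 8820.
Length 4: A₁..A₄: k=1: 0+130634+46·37·49=214032; k=2: 52762+74431+46·31·49=197067; k=3: 122636+0+46·49·49=233082 → min 197067 | A₂..A₅: k=2: 0+7840+37·31·2=10134; k=3: 56203+4802+37·49·2=64631; k=4: 130634+0+37·49·2=134260 → min 10134 | A₃..A₆: k=3: 0+8820+31·49·41=71099; k=4: 74431+4018+31·49·41=140728; k=5: 7840+0+31·2·41=10382 → min 10382.
Length 5: A₁..A₅: k=1: 0+10134+46·37·2=13538; k=2: 52762+7840+46·31·2=63454; k=3: 122636+4802+46·49·2=131946; k=4: 197067+0+46·49·2=201575 → min 13538 | A₂..A₆: k=2: 0+10382+37·31·41=57409; k=3: 56203+8820+37·49·41=139356; k=4: 130634+4018+37·49·41=208985; k=5: 10134+0+37·2·41=13168 → min 13168.
Length 6: A₁..A₆: k=1: 0+13168+46·37·41=82950; k=2: 52762+10382+46·31·41=121610; k=3: 122636+8820+46·49·41=223870; k=4: 197067+4018+46·49·41=293499; k=5: 13538+0+46·2·41=17310 → min 17310.
Optimal order: ((A₁ (A₂ (A₃ (A₄ A₅)))) A₆) with cost 17310.

17310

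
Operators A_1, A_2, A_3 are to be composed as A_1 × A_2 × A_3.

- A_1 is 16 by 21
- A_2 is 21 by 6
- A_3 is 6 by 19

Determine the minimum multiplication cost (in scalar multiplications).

Order (A_1 × (A_2 × A_3)): (A_2 × A_3): 21×6 by 6×19 → 21×19, cost 21·6·19 = 2394; (A_1 × (A_2 × A_3)): 16×21 by 21×19 → 16×19, cost 16·21·19 = 6384; cumulative 8778. Total 8778.
Order ((A_1 × A_2) × A_3): (A_1 × A_2): 16×21 by 21×6 → 16×6, cost 16·21·6 = 2016; ((A_1 × A_2) × A_3): 16×6 by 6×19 → 16×19, cost 16·6·19 = 1824; cumulative 3840. Total 3840.
Minimum: 3840.

3840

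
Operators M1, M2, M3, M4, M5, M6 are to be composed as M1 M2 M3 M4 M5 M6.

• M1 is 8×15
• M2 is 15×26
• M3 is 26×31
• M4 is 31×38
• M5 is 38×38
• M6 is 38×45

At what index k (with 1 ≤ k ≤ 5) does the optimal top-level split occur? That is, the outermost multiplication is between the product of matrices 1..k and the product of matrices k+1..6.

Adjacent pairs: M1M2 = 8·15·26 = 3120; M2M3 = 15·26·31 = 12090; M3M4 = 26·31·38 = 30628; M4M5 = 31·38·38 = 44764; M5M6 = 38·38·45 = 64980.
Length 3: M1..M3: k=1: 0+12090+8·15·31=15810; k=2: 3120+0+8·26·31=9568 → min 9568 | M2..M4: k=2: 0+30628+15·26·38=45448; k=3: 12090+0+15·31·38=29760 → min 29760 | M3..M5: k=3: 0+44764+26·31·38=75392; k=4: 30628+0+26·38·38=68172 → min 68172 | M4..M6: k=4: 0+64980+31·38·45=117990; k=5: 44764+0+31·38·45=97774 → min 97774.
Length 4: M1..M4: k=1: 0+29760+8·15·38=34320; k=2: 3120+30628+8·26·38=41652; k=3: 9568+0+8·31·38=18992 → min 18992 | M2..M5: k=2: 0+68172+15·26·38=82992; k=3: 12090+44764+15·31·38=74524; k=4: 29760+0+15·38·38=51420 → min 51420 | M3..M6: k=3: 0+97774+26·31·45=134044; k=4: 30628+64980+26·38·45=140068; k=5: 68172+0+26·38·45=112632 → min 112632.
Length 5: M1..M5: k=1: 0+51420+8·15·38=55980; k=2: 3120+68172+8·26·38=79196; k=3: 9568+44764+8·31·38=63756; k=4: 18992+0+8·38·38=30544 → min 30544 | M2..M6: k=2: 0+112632+15·26·45=130182; k=3: 12090+97774+15·31·45=130789; k=4: 29760+64980+15·38·45=120390; k=5: 51420+0+15·38·45=77070 → min 77070.
Top-level splits: k=1: (M1..M1)·(M2..M6) → 0+77070+8·15·45 = 82470; k=2: (M1..M2)·(M3..M6) → 3120+112632+8·26·45 = 125112; k=3: (M1..M3)·(M4..M6) → 9568+97774+8·31·45 = 118502; k=4: (M1..M4)·(M5..M6) → 18992+64980+8·38·45 = 97652; k=5: (M1..M5)·(M6..M6) → 30544+0+8·38·45 = 44224.
Best split is after M5, i.e. k = 5.

5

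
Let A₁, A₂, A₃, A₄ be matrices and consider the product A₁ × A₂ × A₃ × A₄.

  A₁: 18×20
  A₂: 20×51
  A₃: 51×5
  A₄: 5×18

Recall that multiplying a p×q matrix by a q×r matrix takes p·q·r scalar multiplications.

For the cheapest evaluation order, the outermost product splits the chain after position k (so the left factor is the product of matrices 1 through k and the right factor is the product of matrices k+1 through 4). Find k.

3

Adjacent pairs: A₁A₂ = 18·20·51 = 18360; A₂A₃ = 20·51·5 = 5100; A₃A₄ = 51·5·18 = 4590.
Length 3: A₁..A₃: k=1: 0+5100+18·20·5=6900; k=2: 18360+0+18·51·5=22950 → min 6900 | A₂..A₄: k=2: 0+4590+20·51·18=22950; k=3: 5100+0+20·5·18=6900 → min 6900.
Top-level splits: k=1: (A₁..A₁)·(A₂..A₄) → 0+6900+18·20·18 = 13380; k=2: (A₁..A₂)·(A₃..A₄) → 18360+4590+18·51·18 = 39474; k=3: (A₁..A₃)·(A₄..A₄) → 6900+0+18·5·18 = 8520.
Best split is after A₃, i.e. k = 3.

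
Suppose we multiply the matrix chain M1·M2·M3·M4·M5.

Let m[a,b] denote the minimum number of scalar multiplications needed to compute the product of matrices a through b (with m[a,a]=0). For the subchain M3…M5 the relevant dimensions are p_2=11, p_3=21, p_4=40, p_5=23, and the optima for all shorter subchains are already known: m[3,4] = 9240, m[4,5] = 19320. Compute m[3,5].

19360

m[3,5] = min over k∈[3,4] of m[3,k]+m[k+1,5]+p_{2}·p_k·p_{5}.
k=3: 0 + 19320 + 11·21·23 = 24633; k=4: 9240 + 0 + 11·40·23 = 19360.
Minimum: 19360 at k=4.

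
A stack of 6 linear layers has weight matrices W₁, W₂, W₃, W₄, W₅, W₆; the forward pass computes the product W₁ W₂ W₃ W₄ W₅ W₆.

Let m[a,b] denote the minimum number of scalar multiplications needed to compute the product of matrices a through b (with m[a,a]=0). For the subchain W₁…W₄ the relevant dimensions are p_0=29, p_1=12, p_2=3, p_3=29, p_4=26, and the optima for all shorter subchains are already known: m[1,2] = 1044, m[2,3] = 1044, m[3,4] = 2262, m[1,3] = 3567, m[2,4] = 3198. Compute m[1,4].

5568

m[1,4] = min over k∈[1,3] of m[1,k]+m[k+1,4]+p_{0}·p_k·p_{4}.
k=1: 0 + 3198 + 29·12·26 = 12246; k=2: 1044 + 2262 + 29·3·26 = 5568; k=3: 3567 + 0 + 29·29·26 = 25433.
Minimum: 5568 at k=2.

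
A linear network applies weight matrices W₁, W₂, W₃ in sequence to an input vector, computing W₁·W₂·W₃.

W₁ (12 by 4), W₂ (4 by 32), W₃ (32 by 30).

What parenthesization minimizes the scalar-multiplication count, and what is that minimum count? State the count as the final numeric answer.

5280

(W₁·(W₂·W₃)): cost 5280.
((W₁·W₂)·W₃): cost 13056.
Optimal: (W₁·(W₂·W₃)) with cost 5280.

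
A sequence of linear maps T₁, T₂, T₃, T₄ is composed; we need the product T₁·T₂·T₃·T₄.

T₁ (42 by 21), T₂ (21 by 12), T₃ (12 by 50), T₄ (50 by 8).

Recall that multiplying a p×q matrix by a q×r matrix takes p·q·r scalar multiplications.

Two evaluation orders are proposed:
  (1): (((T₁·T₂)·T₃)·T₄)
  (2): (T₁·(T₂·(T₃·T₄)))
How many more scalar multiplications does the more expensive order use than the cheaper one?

38712

Order (1) = (((T₁·T₂)·T₃)·T₄): (T₁·T₂): 42×21 by 21×12 → 42×12, cost 42·21·12 = 10584; ((T₁·T₂)·T₃): 42×12 by 12×50 → 42×50, cost 42·12·50 = 25200; cumulative 35784; (((T₁·T₂)·T₃)·T₄): 42×50 by 50×8 → 42×8, cost 42·50·8 = 16800; cumulative 52584. Total 52584.
Order (2) = (T₁·(T₂·(T₃·T₄))): (T₃·T₄): 12×50 by 50×8 → 12×8, cost 12·50·8 = 4800; (T₂·(T₃·T₄)): 21×12 by 12×8 → 21×8, cost 21·12·8 = 2016; cumulative 6816; (T₁·(T₂·(T₃·T₄))): 42×21 by 21×8 → 42×8, cost 42·21·8 = 7056; cumulative 13872. Total 13872.
Difference: |52584 − 13872| = 38712.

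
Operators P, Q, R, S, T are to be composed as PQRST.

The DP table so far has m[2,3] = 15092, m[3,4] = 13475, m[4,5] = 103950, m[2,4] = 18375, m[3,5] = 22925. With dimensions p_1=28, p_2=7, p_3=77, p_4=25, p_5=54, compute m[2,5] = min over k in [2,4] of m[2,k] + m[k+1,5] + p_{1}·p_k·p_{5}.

m[2,5] = min over k∈[2,4] of m[2,k]+m[k+1,5]+p_{1}·p_k·p_{5}.
k=2: 0 + 22925 + 28·7·54 = 33509; k=3: 15092 + 103950 + 28·77·54 = 235466; k=4: 18375 + 0 + 28·25·54 = 56175.
Minimum: 33509 at k=2.

33509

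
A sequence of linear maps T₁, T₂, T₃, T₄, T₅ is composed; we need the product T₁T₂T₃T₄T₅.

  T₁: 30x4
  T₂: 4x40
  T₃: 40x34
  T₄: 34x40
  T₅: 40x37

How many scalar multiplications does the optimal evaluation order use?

21240

Adjacent pairs: T₁T₂ = 30·4·40 = 4800; T₂T₃ = 4·40·34 = 5440; T₃T₄ = 40·34·40 = 54400; T₄T₅ = 34·40·37 = 50320.
Length 3: T₁..T₃: k=1: 0+5440+30·4·34=9520; k=2: 4800+0+30·40·34=45600 → min 9520 | T₂..T₄: k=2: 0+54400+4·40·40=60800; k=3: 5440+0+4·34·40=10880 → min 10880 | T₃..T₅: k=3: 0+50320+40·34·37=100640; k=4: 54400+0+40·40·37=113600 → min 100640.
Length 4: T₁..T₄: k=1: 0+10880+30·4·40=15680; k=2: 4800+54400+30·40·40=107200; k=3: 9520+0+30·34·40=50320 → min 15680 | T₂..T₅: k=2: 0+100640+4·40·37=106560; k=3: 5440+50320+4·34·37=60792; k=4: 10880+0+4·40·37=16800 → min 16800.
Length 5: T₁..T₅: k=1: 0+16800+30·4·37=21240; k=2: 4800+100640+30·40·37=149840; k=3: 9520+50320+30·34·37=97580; k=4: 15680+0+30·40·37=60080 → min 21240.
Optimal order: (T₁(((T₂T₃)T₄)T₅)) with cost 21240.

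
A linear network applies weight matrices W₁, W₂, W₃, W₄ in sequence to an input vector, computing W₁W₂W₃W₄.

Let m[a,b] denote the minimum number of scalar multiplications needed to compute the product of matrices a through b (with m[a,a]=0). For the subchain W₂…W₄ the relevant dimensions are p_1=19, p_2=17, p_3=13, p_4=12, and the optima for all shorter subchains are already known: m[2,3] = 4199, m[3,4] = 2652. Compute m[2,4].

m[2,4] = min over k∈[2,3] of m[2,k]+m[k+1,4]+p_{1}·p_k·p_{4}.
k=2: 0 + 2652 + 19·17·12 = 6528; k=3: 4199 + 0 + 19·13·12 = 7163.
Minimum: 6528 at k=2.

6528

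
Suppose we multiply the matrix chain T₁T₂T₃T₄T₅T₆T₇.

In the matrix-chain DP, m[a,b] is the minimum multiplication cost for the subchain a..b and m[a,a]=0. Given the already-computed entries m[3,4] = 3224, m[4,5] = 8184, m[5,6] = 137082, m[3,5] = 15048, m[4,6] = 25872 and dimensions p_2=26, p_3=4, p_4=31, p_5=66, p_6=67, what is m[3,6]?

32840

m[3,6] = min over k∈[3,5] of m[3,k]+m[k+1,6]+p_{2}·p_k·p_{6}.
k=3: 0 + 25872 + 26·4·67 = 32840; k=4: 3224 + 137082 + 26·31·67 = 194308; k=5: 15048 + 0 + 26·66·67 = 130020.
Minimum: 32840 at k=3.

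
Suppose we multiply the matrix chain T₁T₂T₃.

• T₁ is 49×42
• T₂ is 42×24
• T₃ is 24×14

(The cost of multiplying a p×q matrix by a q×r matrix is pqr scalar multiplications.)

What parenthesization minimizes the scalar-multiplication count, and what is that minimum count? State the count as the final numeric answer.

(T₁(T₂T₃)): cost 42924.
((T₁T₂)T₃): cost 65856.
Optimal: (T₁(T₂T₃)) with cost 42924.

42924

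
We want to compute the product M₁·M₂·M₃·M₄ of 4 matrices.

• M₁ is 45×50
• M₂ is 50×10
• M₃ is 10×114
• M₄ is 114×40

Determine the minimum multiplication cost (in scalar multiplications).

Adjacent pairs: M₁M₂ = 45·50·10 = 22500; M₂M₃ = 50·10·114 = 57000; M₃M₄ = 10·114·40 = 45600.
Length 3: M₁..M₃: k=1: 0+57000+45·50·114=313500; k=2: 22500+0+45·10·114=73800 → min 73800 | M₂..M₄: k=2: 0+45600+50·10·40=65600; k=3: 57000+0+50·114·40=285000 → min 65600.
Length 4: M₁..M₄: k=1: 0+65600+45·50·40=155600; k=2: 22500+45600+45·10·40=86100; k=3: 73800+0+45·114·40=279000 → min 86100.
Optimal order: ((M₁·M₂)·(M₃·M₄)) with cost 86100.

86100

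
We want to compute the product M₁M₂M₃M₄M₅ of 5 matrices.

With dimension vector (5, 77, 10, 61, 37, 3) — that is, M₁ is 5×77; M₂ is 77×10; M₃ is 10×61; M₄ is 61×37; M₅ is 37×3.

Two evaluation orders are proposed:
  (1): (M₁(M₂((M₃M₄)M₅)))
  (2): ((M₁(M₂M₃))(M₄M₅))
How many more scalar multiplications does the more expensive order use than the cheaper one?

Order (1) = (M₁(M₂((M₃M₄)M₅))): (M₃M₄): 10×61 by 61×37 → 10×37, cost 10·61·37 = 22570; ((M₃M₄)M₅): 10×37 by 37×3 → 10×3, cost 10·37·3 = 1110; cumulative 23680; (M₂((M₃M₄)M₅)): 77×10 by 10×3 → 77×3, cost 77·10·3 = 2310; cumulative 25990; (M₁(M₂((M₃M₄)M₅))): 5×77 by 77×3 → 5×3, cost 5·77·3 = 1155; cumulative 27145. Total 27145.
Order (2) = ((M₁(M₂M₃))(M₄M₅)): (M₂M₃): 77×10 by 10×61 → 77×61, cost 77·10·61 = 46970; (M₁(M₂M₃)): 5×77 by 77×61 → 5×61, cost 5·77·61 = 23485; cumulative 70455; (M₄M₅): 61×37 by 37×3 → 61×3, cost 61·37·3 = 6771; ((M₁(M₂M₃))(M₄M₅)): 5×61 by 61×3 → 5×3, cost 5·61·3 = 915; cumulative 78141. Total 78141.
Difference: |27145 − 78141| = 50996.

50996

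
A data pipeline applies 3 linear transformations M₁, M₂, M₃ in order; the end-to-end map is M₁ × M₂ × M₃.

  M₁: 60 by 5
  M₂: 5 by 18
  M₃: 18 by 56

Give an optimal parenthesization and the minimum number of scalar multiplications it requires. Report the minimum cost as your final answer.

21840

(M₁ × (M₂ × M₃)): cost 21840.
((M₁ × M₂) × M₃): cost 65880.
Optimal: (M₁ × (M₂ × M₃)) with cost 21840.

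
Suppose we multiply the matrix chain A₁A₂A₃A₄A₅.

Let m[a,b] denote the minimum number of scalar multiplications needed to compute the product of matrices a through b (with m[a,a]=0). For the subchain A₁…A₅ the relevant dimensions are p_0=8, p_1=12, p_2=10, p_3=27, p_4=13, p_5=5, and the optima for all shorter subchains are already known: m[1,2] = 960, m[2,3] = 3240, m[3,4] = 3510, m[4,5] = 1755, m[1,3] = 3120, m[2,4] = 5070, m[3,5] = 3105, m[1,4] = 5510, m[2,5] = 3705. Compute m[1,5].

4185

m[1,5] = min over k∈[1,4] of m[1,k]+m[k+1,5]+p_{0}·p_k·p_{5}.
k=1: 0 + 3705 + 8·12·5 = 4185; k=2: 960 + 3105 + 8·10·5 = 4465; k=3: 3120 + 1755 + 8·27·5 = 5955; k=4: 5510 + 0 + 8·13·5 = 6030.
Minimum: 4185 at k=1.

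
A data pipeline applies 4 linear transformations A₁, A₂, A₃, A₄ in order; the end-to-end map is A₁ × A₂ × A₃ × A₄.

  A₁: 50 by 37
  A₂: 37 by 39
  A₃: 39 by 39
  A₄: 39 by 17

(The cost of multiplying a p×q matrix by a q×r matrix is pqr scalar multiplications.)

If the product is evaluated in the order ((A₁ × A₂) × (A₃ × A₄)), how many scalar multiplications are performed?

(A₁ × A₂): 50×37 by 37×39 → 50×39, cost 50·37·39 = 72150
(A₃ × A₄): 39×39 by 39×17 → 39×17, cost 39·39·17 = 25857
((A₁ × A₂) × (A₃ × A₄)): 50×39 by 39×17 → 50×17, cost 50·39·17 = 33150; cumulative 131157
Total: 131157 scalar multiplications.

131157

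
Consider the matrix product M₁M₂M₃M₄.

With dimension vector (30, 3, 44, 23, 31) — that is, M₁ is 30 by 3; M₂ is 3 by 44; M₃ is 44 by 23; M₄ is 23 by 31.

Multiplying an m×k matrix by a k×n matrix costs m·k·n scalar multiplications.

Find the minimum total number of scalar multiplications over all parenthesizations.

7965

Adjacent pairs: M₁M₂ = 30·3·44 = 3960; M₂M₃ = 3·44·23 = 3036; M₃M₄ = 44·23·31 = 31372.
Length 3: M₁..M₃: k=1: 0+3036+30·3·23=5106; k=2: 3960+0+30·44·23=34320 → min 5106 | M₂..M₄: k=2: 0+31372+3·44·31=35464; k=3: 3036+0+3·23·31=5175 → min 5175.
Length 4: M₁..M₄: k=1: 0+5175+30·3·31=7965; k=2: 3960+31372+30·44·31=76252; k=3: 5106+0+30·23·31=26496 → min 7965.
Optimal order: (M₁((M₂M₃)M₄)) with cost 7965.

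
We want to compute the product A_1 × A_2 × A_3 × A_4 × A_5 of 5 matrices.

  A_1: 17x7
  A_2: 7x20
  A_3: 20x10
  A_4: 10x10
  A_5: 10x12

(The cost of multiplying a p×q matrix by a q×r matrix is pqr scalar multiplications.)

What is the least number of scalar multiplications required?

4368

Adjacent pairs: A_1A_2 = 17·7·20 = 2380; A_2A_3 = 7·20·10 = 1400; A_3A_4 = 20·10·10 = 2000; A_4A_5 = 10·10·12 = 1200.
Length 3: A_1..A_3: k=1: 0+1400+17·7·10=2590; k=2: 2380+0+17·20·10=5780 → min 2590 | A_2..A_4: k=2: 0+2000+7·20·10=3400; k=3: 1400+0+7·10·10=2100 → min 2100 | A_3..A_5: k=3: 0+1200+20·10·12=3600; k=4: 2000+0+20·10·12=4400 → min 3600.
Length 4: A_1..A_4: k=1: 0+2100+17·7·10=3290; k=2: 2380+2000+17·20·10=7780; k=3: 2590+0+17·10·10=4290 → min 3290 | A_2..A_5: k=2: 0+3600+7·20·12=5280; k=3: 1400+1200+7·10·12=3440; k=4: 2100+0+7·10·12=2940 → min 2940.
Length 5: A_1..A_5: k=1: 0+2940+17·7·12=4368; k=2: 2380+3600+17·20·12=10060; k=3: 2590+1200+17·10·12=5830; k=4: 3290+0+17·10·12=5330 → min 4368.
Optimal order: (A_1 × (((A_2 × A_3) × A_4) × A_5)) with cost 4368.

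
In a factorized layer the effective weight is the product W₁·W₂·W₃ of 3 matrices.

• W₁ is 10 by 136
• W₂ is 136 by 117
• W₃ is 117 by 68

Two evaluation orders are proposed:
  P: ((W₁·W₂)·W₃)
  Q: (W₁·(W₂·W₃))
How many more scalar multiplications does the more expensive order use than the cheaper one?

935816

Order P = ((W₁·W₂)·W₃): (W₁·W₂): 10×136 by 136×117 → 10×117, cost 10·136·117 = 159120; ((W₁·W₂)·W₃): 10×117 by 117×68 → 10×68, cost 10·117·68 = 79560; cumulative 238680. Total 238680.
Order Q = (W₁·(W₂·W₃)): (W₂·W₃): 136×117 by 117×68 → 136×68, cost 136·117·68 = 1082016; (W₁·(W₂·W₃)): 10×136 by 136×68 → 10×68, cost 10·136·68 = 92480; cumulative 1174496. Total 1174496.
Difference: |238680 − 1174496| = 935816.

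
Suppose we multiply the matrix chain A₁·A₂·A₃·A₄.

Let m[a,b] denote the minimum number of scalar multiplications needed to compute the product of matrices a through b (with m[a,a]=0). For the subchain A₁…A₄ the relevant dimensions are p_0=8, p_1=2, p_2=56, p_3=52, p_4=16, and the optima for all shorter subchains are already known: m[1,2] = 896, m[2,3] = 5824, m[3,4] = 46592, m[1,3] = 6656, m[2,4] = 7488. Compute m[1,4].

7744

m[1,4] = min over k∈[1,3] of m[1,k]+m[k+1,4]+p_{0}·p_k·p_{4}.
k=1: 0 + 7488 + 8·2·16 = 7744; k=2: 896 + 46592 + 8·56·16 = 54656; k=3: 6656 + 0 + 8·52·16 = 13312.
Minimum: 7744 at k=1.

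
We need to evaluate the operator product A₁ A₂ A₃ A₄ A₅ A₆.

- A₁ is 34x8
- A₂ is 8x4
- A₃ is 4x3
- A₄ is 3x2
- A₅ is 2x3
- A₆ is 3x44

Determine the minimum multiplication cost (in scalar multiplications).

Adjacent pairs: A₁A₂ = 34·8·4 = 1088; A₂A₃ = 8·4·3 = 96; A₃A₄ = 4·3·2 = 24; A₄A₅ = 3·2·3 = 18; A₅A₆ = 2·3·44 = 264.
Length 3: A₁..A₃: k=1: 0+96+34·8·3=912; k=2: 1088+0+34·4·3=1496 → min 912 | A₂..A₄: k=2: 0+24+8·4·2=88; k=3: 96+0+8·3·2=144 → min 88 | A₃..A₅: k=3: 0+18+4·3·3=54; k=4: 24+0+4·2·3=48 → min 48 | A₄..A₆: k=4: 0+264+3·2·44=528; k=5: 18+0+3·3·44=414 → min 414.
Length 4: A₁..A₄: k=1: 0+88+34·8·2=632; k=2: 1088+24+34·4·2=1384; k=3: 912+0+34·3·2=1116 → min 632 | A₂..A₅: k=2: 0+48+8·4·3=144; k=3: 96+18+8·3·3=186; k=4: 88+0+8·2·3=136 → min 136 | A₃..A₆: k=3: 0+414+4·3·44=942; k=4: 24+264+4·2·44=640; k=5: 48+0+4·3·44=576 → min 576.
Length 5: A₁..A₅: k=1: 0+136+34·8·3=952; k=2: 1088+48+34·4·3=1544; k=3: 912+18+34·3·3=1236; k=4: 632+0+34·2·3=836 → min 836 | A₂..A₆: k=2: 0+576+8·4·44=1984; k=3: 96+414+8·3·44=1566; k=4: 88+264+8·2·44=1056; k=5: 136+0+8·3·44=1192 → min 1056.
Length 6: A₁..A₆: k=1: 0+1056+34·8·44=13024; k=2: 1088+576+34·4·44=7648; k=3: 912+414+34·3·44=5814; k=4: 632+264+34·2·44=3888; k=5: 836+0+34·3·44=5324 → min 3888.
Optimal order: ((A₁ (A₂ (A₃ A₄))) (A₅ A₆)) with cost 3888.

3888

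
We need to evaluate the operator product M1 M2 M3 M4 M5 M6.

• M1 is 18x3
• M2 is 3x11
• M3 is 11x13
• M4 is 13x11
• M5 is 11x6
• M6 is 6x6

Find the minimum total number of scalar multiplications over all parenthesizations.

Adjacent pairs: M1M2 = 18·3·11 = 594; M2M3 = 3·11·13 = 429; M3M4 = 11·13·11 = 1573; M4M5 = 13·11·6 = 858; M5M6 = 11·6·6 = 396.
Length 3: M1..M3: k=1: 0+429+18·3·13=1131; k=2: 594+0+18·11·13=3168 → min 1131 | M2..M4: k=2: 0+1573+3·11·11=1936; k=3: 429+0+3·13·11=858 → min 858 | M3..M5: k=3: 0+858+11·13·6=1716; k=4: 1573+0+11·11·6=2299 → min 1716 | M4..M6: k=4: 0+396+13·11·6=1254; k=5: 858+0+13·6·6=1326 → min 1254.
Length 4: M1..M4: k=1: 0+858+18·3·11=1452; k=2: 594+1573+18·11·11=4345; k=3: 1131+0+18·13·11=3705 → min 1452 | M2..M5: k=2: 0+1716+3·11·6=1914; k=3: 429+858+3·13·6=1521; k=4: 858+0+3·11·6=1056 → min 1056 | M3..M6: k=3: 0+1254+11·13·6=2112; k=4: 1573+396+11·11·6=2695; k=5: 1716+0+11·6·6=2112 → min 2112.
Length 5: M1..M5: k=1: 0+1056+18·3·6=1380; k=2: 594+1716+18·11·6=3498; k=3: 1131+858+18·13·6=3393; k=4: 1452+0+18·11·6=2640 → min 1380 | M2..M6: k=2: 0+2112+3·11·6=2310; k=3: 429+1254+3·13·6=1917; k=4: 858+396+3·11·6=1452; k=5: 1056+0+3·6·6=1164 → min 1164.
Length 6: M1..M6: k=1: 0+1164+18·3·6=1488; k=2: 594+2112+18·11·6=3894; k=3: 1131+1254+18·13·6=3789; k=4: 1452+396+18·11·6=3036; k=5: 1380+0+18·6·6=2028 → min 1488.
Optimal order: (M1 ((((M2 M3) M4) M5) M6)) with cost 1488.

1488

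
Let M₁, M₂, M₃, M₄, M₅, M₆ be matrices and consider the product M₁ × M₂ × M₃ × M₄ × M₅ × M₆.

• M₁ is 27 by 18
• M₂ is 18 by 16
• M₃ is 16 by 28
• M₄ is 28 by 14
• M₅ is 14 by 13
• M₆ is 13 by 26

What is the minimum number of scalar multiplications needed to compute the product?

28372

Adjacent pairs: M₁M₂ = 27·18·16 = 7776; M₂M₃ = 18·16·28 = 8064; M₃M₄ = 16·28·14 = 6272; M₄M₅ = 28·14·13 = 5096; M₅M₆ = 14·13·26 = 4732.
Length 3: M₁..M₃: k=1: 0+8064+27·18·28=21672; k=2: 7776+0+27·16·28=19872 → min 19872 | M₂..M₄: k=2: 0+6272+18·16·14=10304; k=3: 8064+0+18·28·14=15120 → min 10304 | M₃..M₅: k=3: 0+5096+16·28·13=10920; k=4: 6272+0+16·14·13=9184 → min 9184 | M₄..M₆: k=4: 0+4732+28·14·26=14924; k=5: 5096+0+28·13·26=14560 → min 14560.
Length 4: M₁..M₄: k=1: 0+10304+27·18·14=17108; k=2: 7776+6272+27·16·14=20096; k=3: 19872+0+27·28·14=30456 → min 17108 | M₂..M₅: k=2: 0+9184+18·16·13=12928; k=3: 8064+5096+18·28·13=19712; k=4: 10304+0+18·14·13=13580 → min 12928 | M₃..M₆: k=3: 0+14560+16·28·26=26208; k=4: 6272+4732+16·14·26=16828; k=5: 9184+0+16·13·26=14592 → min 14592.
Length 5: M₁..M₅: k=1: 0+12928+27·18·13=19246; k=2: 7776+9184+27·16·13=22576; k=3: 19872+5096+27·28·13=34796; k=4: 17108+0+27·14·13=22022 → min 19246 | M₂..M₆: k=2: 0+14592+18·16·26=22080; k=3: 8064+14560+18·28·26=35728; k=4: 10304+4732+18·14·26=21588; k=5: 12928+0+18·13·26=19012 → min 19012.
Length 6: M₁..M₆: k=1: 0+19012+27·18·26=31648; k=2: 7776+14592+27·16·26=33600; k=3: 19872+14560+27·28·26=54088; k=4: 17108+4732+27·14·26=31668; k=5: 19246+0+27·13·26=28372 → min 28372.
Optimal order: ((M₁ × (M₂ × ((M₃ × M₄) × M₅))) × M₆) with cost 28372.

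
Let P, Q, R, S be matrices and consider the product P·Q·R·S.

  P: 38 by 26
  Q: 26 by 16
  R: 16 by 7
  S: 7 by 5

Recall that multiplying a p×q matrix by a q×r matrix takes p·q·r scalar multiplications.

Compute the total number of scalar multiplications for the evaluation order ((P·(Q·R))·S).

11158

(Q·R): 26×16 by 16×7 → 26×7, cost 26·16·7 = 2912
(P·(Q·R)): 38×26 by 26×7 → 38×7, cost 38·26·7 = 6916; cumulative 9828
((P·(Q·R))·S): 38×7 by 7×5 → 38×5, cost 38·7·5 = 1330; cumulative 11158
Total: 11158 scalar multiplications.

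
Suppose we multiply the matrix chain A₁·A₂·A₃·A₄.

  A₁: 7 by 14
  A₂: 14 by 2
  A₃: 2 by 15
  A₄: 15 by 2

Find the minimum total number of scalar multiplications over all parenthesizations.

284

Adjacent pairs: A₁A₂ = 7·14·2 = 196; A₂A₃ = 14·2·15 = 420; A₃A₄ = 2·15·2 = 60.
Length 3: A₁..A₃: k=1: 0+420+7·14·15=1890; k=2: 196+0+7·2·15=406 → min 406 | A₂..A₄: k=2: 0+60+14·2·2=116; k=3: 420+0+14·15·2=840 → min 116.
Length 4: A₁..A₄: k=1: 0+116+7·14·2=312; k=2: 196+60+7·2·2=284; k=3: 406+0+7·15·2=616 → min 284.
Optimal order: ((A₁·A₂)·(A₃·A₄)) with cost 284.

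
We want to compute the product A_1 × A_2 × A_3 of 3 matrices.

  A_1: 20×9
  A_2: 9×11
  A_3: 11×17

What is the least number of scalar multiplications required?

4743

Order (A_1 × (A_2 × A_3)): (A_2 × A_3): 9×11 by 11×17 → 9×17, cost 9·11·17 = 1683; (A_1 × (A_2 × A_3)): 20×9 by 9×17 → 20×17, cost 20·9·17 = 3060; cumulative 4743. Total 4743.
Order ((A_1 × A_2) × A_3): (A_1 × A_2): 20×9 by 9×11 → 20×11, cost 20·9·11 = 1980; ((A_1 × A_2) × A_3): 20×11 by 11×17 → 20×17, cost 20·11·17 = 3740; cumulative 5720. Total 5720.
Minimum: 4743.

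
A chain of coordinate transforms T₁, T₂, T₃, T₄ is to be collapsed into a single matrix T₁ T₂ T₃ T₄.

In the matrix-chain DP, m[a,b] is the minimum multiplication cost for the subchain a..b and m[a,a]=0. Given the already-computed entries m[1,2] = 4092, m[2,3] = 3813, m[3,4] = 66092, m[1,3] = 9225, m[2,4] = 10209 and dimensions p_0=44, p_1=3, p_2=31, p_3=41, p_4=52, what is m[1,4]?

17073

m[1,4] = min over k∈[1,3] of m[1,k]+m[k+1,4]+p_{0}·p_k·p_{4}.
k=1: 0 + 10209 + 44·3·52 = 17073; k=2: 4092 + 66092 + 44·31·52 = 141112; k=3: 9225 + 0 + 44·41·52 = 103033.
Minimum: 17073 at k=1.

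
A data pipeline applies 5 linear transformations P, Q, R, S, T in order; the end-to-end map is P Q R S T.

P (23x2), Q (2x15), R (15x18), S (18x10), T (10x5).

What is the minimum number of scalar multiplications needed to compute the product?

Adjacent pairs: PQ = 23·2·15 = 690; QR = 2·15·18 = 540; RS = 15·18·10 = 2700; ST = 18·10·5 = 900.
Length 3: P..R: k=1: 0+540+23·2·18=1368; k=2: 690+0+23·15·18=6900 → min 1368 | Q..S: k=2: 0+2700+2·15·10=3000; k=3: 540+0+2·18·10=900 → min 900 | R..T: k=3: 0+900+15·18·5=2250; k=4: 2700+0+15·10·5=3450 → min 2250.
Length 4: P..S: k=1: 0+900+23·2·10=1360; k=2: 690+2700+23·15·10=6840; k=3: 1368+0+23·18·10=5508 → min 1360 | Q..T: k=2: 0+2250+2·15·5=2400; k=3: 540+900+2·18·5=1620; k=4: 900+0+2·10·5=1000 → min 1000.
Length 5: P..T: k=1: 0+1000+23·2·5=1230; k=2: 690+2250+23·15·5=4665; k=3: 1368+900+23·18·5=4338; k=4: 1360+0+23·10·5=2510 → min 1230.
Optimal order: (P (((Q R) S) T)) with cost 1230.

1230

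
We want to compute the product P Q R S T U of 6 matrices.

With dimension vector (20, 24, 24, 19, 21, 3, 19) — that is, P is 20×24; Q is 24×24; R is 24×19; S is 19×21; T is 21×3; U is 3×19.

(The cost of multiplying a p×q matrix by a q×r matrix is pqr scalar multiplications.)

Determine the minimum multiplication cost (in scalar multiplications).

Adjacent pairs: PQ = 20·24·24 = 11520; QR = 24·24·19 = 10944; RS = 24·19·21 = 9576; ST = 19·21·3 = 1197; TU = 21·3·19 = 1197.
Length 3: P..R: k=1: 0+10944+20·24·19=20064; k=2: 11520+0+20·24·19=20640 → min 20064 | Q..S: k=2: 0+9576+24·24·21=21672; k=3: 10944+0+24·19·21=20520 → min 20520 | R..T: k=3: 0+1197+24·19·3=2565; k=4: 9576+0+24·21·3=11088 → min 2565 | S..U: k=4: 0+1197+19·21·19=8778; k=5: 1197+0+19·3·19=2280 → min 2280.
Length 4: P..S: k=1: 0+20520+20·24·21=30600; k=2: 11520+9576+20·24·21=31176; k=3: 20064+0+20·19·21=28044 → min 28044 | Q..T: k=2: 0+2565+24·24·3=4293; k=3: 10944+1197+24·19·3=13509; k=4: 20520+0+24·21·3=22032 → min 4293 | R..U: k=3: 0+2280+24·19·19=10944; k=4: 9576+1197+24·21·19=20349; k=5: 2565+0+24·3·19=3933 → min 3933.
Length 5: P..T: k=1: 0+4293+20·24·3=5733; k=2: 11520+2565+20·24·3=15525; k=3: 20064+1197+20·19·3=22401; k=4: 28044+0+20·21·3=29304 → min 5733 | Q..U: k=2: 0+3933+24·24·19=14877; k=3: 10944+2280+24·19·19=21888; k=4: 20520+1197+24·21·19=31293; k=5: 4293+0+24·3·19=5661 → min 5661.
Length 6: P..U: k=1: 0+5661+20·24·19=14781; k=2: 11520+3933+20·24·19=24573; k=3: 20064+2280+20·19·19=29564; k=4: 28044+1197+20·21·19=37221; k=5: 5733+0+20·3·19=6873 → min 6873.
Optimal order: ((P (Q (R (S T)))) U) with cost 6873.

6873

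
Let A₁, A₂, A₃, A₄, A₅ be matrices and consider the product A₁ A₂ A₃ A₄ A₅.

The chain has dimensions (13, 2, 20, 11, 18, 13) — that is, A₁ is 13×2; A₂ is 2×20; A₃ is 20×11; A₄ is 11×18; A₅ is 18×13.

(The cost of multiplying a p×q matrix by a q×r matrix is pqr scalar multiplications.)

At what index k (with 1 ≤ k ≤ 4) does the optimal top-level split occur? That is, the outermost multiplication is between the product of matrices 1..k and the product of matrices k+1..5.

Adjacent pairs: A₁A₂ = 13·2·20 = 520; A₂A₃ = 2·20·11 = 440; A₃A₄ = 20·11·18 = 3960; A₄A₅ = 11·18·13 = 2574.
Length 3: A₁..A₃: k=1: 0+440+13·2·11=726; k=2: 520+0+13·20·11=3380 → min 726 | A₂..A₄: k=2: 0+3960+2·20·18=4680; k=3: 440+0+2·11·18=836 → min 836 | A₃..A₅: k=3: 0+2574+20·11·13=5434; k=4: 3960+0+20·18·13=8640 → min 5434.
Length 4: A₁..A₄: k=1: 0+836+13·2·18=1304; k=2: 520+3960+13·20·18=9160; k=3: 726+0+13·11·18=3300 → min 1304 | A₂..A₅: k=2: 0+5434+2·20·13=5954; k=3: 440+2574+2·11·13=3300; k=4: 836+0+2·18·13=1304 → min 1304.
Top-level splits: k=1: (A₁..A₁)·(A₂..A₅) → 0+1304+13·2·13 = 1642; k=2: (A₁..A₂)·(A₃..A₅) → 520+5434+13·20·13 = 9334; k=3: (A₁..A₃)·(A₄..A₅) → 726+2574+13·11·13 = 5159; k=4: (A₁..A₄)·(A₅..A₅) → 1304+0+13·18·13 = 4346.
Best split is after A₁, i.e. k = 1.

1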